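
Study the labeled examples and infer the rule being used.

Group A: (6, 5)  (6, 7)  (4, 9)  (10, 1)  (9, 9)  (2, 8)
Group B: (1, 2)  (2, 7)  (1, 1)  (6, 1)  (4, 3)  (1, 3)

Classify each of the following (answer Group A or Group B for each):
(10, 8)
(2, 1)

Group A, Group B

The common property of the 'Group A' items is: sum ≥ 10. No 'Group B' item has it.
(10, 8) — 10+8 = 18, hence Group A. (2, 1) — 2+1 = 3, hence Group B.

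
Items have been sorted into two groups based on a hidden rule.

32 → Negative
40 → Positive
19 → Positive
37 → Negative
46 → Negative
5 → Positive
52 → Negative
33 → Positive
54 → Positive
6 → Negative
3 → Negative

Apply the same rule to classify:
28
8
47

Negative, Negative, Positive

The common property of the 'Positive' items is: ≡ 5 (mod 7). No 'Negative' item has it.
28 — 28 mod 7 = 0, hence Negative.
8 — 8 mod 7 = 1, hence Negative.
47 — 47 mod 7 = 5, hence Positive.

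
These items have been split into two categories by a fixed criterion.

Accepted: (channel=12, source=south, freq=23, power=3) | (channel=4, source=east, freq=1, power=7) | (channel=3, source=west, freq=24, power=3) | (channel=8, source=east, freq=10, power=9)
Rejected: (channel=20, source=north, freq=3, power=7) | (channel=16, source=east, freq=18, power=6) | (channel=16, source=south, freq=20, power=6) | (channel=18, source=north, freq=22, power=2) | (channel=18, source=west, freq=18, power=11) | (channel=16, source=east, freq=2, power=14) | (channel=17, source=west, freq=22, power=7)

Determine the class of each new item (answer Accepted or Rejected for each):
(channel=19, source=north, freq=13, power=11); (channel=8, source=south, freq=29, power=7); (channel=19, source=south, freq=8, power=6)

The rule appears to be: channel ≤ 12.
(channel=19, source=north, freq=13, power=11) → channel = 19 → Rejected.
(channel=8, source=south, freq=29, power=7) → channel = 8 → Accepted.
(channel=19, source=south, freq=8, power=6) → channel = 19 → Rejected.

Rejected, Accepted, Rejected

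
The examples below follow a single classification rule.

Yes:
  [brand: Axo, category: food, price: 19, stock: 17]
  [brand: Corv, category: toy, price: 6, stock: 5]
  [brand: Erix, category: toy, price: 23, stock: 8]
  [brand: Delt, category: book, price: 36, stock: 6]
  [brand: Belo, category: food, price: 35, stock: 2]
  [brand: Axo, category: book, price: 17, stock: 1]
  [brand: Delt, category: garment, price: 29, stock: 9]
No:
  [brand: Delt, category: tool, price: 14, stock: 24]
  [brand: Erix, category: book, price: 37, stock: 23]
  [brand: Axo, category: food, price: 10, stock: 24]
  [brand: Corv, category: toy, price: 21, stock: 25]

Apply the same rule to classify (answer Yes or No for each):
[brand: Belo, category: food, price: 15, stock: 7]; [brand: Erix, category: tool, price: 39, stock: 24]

The distinguishing property — stock ≤ 17 — holds for all the 'Yes' cases and none of the 'No' cases.

Yes, No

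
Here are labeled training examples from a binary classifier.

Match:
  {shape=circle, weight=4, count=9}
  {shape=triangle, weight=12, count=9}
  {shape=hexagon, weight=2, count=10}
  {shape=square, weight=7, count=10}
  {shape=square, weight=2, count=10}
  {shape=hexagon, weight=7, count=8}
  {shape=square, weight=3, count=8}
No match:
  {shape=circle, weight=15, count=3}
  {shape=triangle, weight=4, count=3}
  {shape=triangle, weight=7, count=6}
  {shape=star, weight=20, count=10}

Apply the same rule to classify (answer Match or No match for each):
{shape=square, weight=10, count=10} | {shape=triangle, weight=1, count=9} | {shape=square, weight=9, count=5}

Match, Match, No match

'Match' ⟺ weight ≤ 12 AND count ≥ 8.
{shape=square, weight=10, count=10} — weight = 10, count = 10, hence Match.
{shape=triangle, weight=1, count=9} — weight = 1, count = 9, hence Match.
{shape=square, weight=9, count=5} — weight = 9, count = 5, hence No match.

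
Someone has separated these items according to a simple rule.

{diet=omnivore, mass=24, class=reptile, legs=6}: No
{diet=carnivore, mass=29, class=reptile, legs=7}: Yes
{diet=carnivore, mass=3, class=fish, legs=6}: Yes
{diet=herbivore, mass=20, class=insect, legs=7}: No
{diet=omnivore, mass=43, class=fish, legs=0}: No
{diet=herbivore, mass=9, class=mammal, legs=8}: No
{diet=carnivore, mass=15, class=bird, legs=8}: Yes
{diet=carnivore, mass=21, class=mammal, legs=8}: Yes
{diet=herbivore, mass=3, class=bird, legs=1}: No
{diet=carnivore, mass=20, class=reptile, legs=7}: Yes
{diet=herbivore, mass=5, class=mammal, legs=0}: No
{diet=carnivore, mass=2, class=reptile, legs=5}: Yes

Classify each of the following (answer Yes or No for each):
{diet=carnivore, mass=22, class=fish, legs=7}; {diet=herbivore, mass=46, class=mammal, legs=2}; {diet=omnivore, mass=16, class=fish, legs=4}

Yes, No, No

Comparing the two groups points to one rule — diet is carnivore.
{diet=carnivore, mass=22, class=fish, legs=7}: Yes (diet is carnivore). {diet=herbivore, mass=46, class=mammal, legs=2}: No (diet is herbivore). {diet=omnivore, mass=16, class=fish, legs=4}: No (diet is omnivore).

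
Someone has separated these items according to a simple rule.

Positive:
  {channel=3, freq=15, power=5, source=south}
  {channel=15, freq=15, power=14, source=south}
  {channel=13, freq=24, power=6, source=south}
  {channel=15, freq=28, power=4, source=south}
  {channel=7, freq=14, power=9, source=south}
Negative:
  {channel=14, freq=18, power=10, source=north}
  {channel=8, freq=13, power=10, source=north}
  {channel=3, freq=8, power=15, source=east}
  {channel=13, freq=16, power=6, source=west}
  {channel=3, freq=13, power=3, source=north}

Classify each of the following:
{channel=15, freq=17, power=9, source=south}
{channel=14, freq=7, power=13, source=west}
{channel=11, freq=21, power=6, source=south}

Positive, Negative, Positive

A rule that fits every label: source is south — true of each 'Positive' example, false of each 'Negative' one.
{channel=15, freq=17, power=9, source=south}: source is south — meets the rule, so Positive.
{channel=14, freq=7, power=13, source=west}: source is west — does not fit, so Negative.
{channel=11, freq=21, power=6, source=south}: source is south — meets the rule, so Positive.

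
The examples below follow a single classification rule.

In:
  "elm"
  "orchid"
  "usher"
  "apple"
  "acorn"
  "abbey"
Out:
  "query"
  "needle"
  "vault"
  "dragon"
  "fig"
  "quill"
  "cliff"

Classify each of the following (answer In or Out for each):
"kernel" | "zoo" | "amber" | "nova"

Out, Out, In, Out

The common property of the 'In' items is: starts with a vowel. No 'Out' item has it.
"kernel" → starts with 'k' → Out.
"zoo" → starts with 'z' → Out.
"amber" → starts with 'a' → In.
"nova" → starts with 'n' → Out.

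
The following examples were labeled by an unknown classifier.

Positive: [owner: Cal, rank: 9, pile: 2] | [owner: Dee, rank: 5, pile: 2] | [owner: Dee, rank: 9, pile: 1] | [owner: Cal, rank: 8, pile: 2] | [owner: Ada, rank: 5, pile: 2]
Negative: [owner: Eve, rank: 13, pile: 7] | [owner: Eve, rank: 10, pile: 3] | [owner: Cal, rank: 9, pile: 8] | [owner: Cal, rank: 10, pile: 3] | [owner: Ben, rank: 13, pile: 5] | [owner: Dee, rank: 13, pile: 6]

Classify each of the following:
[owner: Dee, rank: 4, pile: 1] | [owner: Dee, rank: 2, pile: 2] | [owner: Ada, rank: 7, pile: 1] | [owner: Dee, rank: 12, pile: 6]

The pattern is that an item is 'Positive' exactly when: pile ≤ 2.
[owner: Dee, rank: 4, pile: 1]: Positive (pile = 1). [owner: Dee, rank: 2, pile: 2]: Positive (pile = 2). [owner: Ada, rank: 7, pile: 1]: Positive (pile = 1). [owner: Dee, rank: 12, pile: 6]: Negative (pile = 6).

Positive, Positive, Positive, Negative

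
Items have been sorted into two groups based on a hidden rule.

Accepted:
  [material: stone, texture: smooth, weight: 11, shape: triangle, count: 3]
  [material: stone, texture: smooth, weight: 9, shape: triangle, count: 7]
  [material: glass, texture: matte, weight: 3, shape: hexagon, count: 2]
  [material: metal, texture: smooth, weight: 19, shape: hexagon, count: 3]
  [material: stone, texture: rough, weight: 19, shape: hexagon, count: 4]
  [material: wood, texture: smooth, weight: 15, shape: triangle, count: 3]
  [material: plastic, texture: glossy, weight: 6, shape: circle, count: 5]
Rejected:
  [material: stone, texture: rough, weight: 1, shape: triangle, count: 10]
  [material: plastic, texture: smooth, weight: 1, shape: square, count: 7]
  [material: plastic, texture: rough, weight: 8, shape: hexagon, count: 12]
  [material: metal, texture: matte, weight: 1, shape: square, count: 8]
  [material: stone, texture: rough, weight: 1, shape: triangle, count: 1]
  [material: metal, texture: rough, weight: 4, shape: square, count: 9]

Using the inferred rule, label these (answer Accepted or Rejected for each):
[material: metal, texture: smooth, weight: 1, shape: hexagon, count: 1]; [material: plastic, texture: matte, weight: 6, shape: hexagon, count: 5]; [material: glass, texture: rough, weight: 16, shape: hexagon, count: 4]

Rejected, Accepted, Accepted

The pattern is that an item is 'Accepted' exactly when: count ≤ 7 AND weight ≥ 3.
[material: metal, texture: smooth, weight: 1, shape: hexagon, count: 1] — count = 1, weight = 1, hence Rejected. [material: plastic, texture: matte, weight: 6, shape: hexagon, count: 5] — count = 5, weight = 6, hence Accepted. [material: glass, texture: rough, weight: 16, shape: hexagon, count: 4] — count = 4, weight = 16, hence Accepted.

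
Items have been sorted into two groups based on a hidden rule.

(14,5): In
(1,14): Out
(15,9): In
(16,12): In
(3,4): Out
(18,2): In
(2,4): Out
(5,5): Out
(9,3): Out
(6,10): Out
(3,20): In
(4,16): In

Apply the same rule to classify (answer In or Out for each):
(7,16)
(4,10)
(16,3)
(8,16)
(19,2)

The classifier is using: sum ≥ 19.
(7,16): In (7+16 = 23).
(4,10): Out (4+10 = 14).
(16,3): In (16+3 = 19).
(8,16): In (8+16 = 24).
(19,2): In (19+2 = 21).

In, Out, In, In, In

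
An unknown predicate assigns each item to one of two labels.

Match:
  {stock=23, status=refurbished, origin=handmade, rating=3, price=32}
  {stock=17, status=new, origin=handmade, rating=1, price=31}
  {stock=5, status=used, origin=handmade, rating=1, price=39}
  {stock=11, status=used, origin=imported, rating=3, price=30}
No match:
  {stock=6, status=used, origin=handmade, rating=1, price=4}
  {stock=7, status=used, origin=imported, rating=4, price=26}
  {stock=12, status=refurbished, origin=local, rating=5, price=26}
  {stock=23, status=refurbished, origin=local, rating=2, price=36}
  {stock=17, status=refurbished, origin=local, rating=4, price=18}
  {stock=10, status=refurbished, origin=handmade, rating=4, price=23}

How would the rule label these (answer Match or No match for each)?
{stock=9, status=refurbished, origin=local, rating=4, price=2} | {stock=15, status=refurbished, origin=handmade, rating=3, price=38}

Rule: price ≥ 30 AND price ≠ 36. This holds for each 'Match' example and fails for each 'No match' one.

No match, Match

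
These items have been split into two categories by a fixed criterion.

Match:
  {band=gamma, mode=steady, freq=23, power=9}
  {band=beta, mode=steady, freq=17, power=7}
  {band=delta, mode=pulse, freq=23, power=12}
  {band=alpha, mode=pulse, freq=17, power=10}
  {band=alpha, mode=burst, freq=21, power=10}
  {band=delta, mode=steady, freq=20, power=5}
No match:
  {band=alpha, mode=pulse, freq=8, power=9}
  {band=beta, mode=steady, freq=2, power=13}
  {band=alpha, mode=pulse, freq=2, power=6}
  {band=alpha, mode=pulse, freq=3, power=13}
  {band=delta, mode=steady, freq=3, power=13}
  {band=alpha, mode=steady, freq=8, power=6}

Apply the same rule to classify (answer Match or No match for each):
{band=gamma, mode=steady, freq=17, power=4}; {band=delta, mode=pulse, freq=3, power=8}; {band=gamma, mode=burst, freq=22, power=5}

The distinguishing property — freq ≥ 17 — holds for all the 'Match' cases and none of the 'No match' cases.
{band=gamma, mode=steady, freq=17, power=4}: freq = 17, checks out → Match.
{band=delta, mode=pulse, freq=3, power=8}: freq = 3, fails this test → No match.
{band=gamma, mode=burst, freq=22, power=5}: freq = 22, checks out → Match.

Match, No match, Match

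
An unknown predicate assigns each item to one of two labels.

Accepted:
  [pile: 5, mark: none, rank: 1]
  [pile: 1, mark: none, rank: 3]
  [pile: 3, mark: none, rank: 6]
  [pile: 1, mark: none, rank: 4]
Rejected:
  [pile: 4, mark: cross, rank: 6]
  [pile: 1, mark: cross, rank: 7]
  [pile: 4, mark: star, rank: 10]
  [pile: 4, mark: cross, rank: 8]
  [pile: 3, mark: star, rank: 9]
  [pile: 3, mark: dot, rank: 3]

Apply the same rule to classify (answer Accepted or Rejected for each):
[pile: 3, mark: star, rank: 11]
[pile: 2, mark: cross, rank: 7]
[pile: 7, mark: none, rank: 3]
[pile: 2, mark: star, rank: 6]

A rule that fits every label: mark is none — true of each 'Accepted' example, false of each 'Rejected' one.
[pile: 3, mark: star, rank: 11]: mark is star — does not fit, so Rejected. [pile: 2, mark: cross, rank: 7]: mark is cross — does not fit, so Rejected. [pile: 7, mark: none, rank: 3]: mark is none — qualifies, so Accepted. [pile: 2, mark: star, rank: 6]: mark is star — does not fit, so Rejected.

Rejected, Rejected, Accepted, Rejected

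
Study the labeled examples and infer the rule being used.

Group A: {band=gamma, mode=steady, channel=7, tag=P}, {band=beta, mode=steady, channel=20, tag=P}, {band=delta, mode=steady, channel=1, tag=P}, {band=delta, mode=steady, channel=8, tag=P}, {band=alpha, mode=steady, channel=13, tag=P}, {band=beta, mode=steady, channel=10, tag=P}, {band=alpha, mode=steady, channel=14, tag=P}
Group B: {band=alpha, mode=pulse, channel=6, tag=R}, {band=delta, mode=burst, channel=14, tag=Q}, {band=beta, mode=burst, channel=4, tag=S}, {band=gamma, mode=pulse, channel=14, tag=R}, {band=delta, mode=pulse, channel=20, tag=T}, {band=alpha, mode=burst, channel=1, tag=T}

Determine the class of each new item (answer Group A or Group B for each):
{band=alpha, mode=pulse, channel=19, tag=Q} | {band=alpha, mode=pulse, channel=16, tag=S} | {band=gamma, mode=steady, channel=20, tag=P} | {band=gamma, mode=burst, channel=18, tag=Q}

All 'Group A' examples share one property — tag is P — and every 'Group B' example lacks it.
{band=alpha, mode=pulse, channel=19, tag=Q}: tag is Q, fails this test → Group B.
{band=alpha, mode=pulse, channel=16, tag=S}: tag is S, fails this test → Group B.
{band=gamma, mode=steady, channel=20, tag=P}: tag is P, has this property → Group A.
{band=gamma, mode=burst, channel=18, tag=Q}: tag is Q, fails this test → Group B.

Group B, Group B, Group A, Group B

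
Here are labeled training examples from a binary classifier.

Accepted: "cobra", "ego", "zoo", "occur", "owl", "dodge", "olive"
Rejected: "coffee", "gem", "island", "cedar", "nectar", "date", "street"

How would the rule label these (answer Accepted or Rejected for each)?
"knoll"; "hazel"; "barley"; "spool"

'Accepted' ⟺ odd length AND contains 'o'.
"knoll" → length 5, has 'o' → Accepted. "hazel" → length 5, no 'o' → Rejected. "barley" → length 6, no 'o' → Rejected. "spool" → length 5, has 'o' → Accepted.

Accepted, Rejected, Rejected, Accepted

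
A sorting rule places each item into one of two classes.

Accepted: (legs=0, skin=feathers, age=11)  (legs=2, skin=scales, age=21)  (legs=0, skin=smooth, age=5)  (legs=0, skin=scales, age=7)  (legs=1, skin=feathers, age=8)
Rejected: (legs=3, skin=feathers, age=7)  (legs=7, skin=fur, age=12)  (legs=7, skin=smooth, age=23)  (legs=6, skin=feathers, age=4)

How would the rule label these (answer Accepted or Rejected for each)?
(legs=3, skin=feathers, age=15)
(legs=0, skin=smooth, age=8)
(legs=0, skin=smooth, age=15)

One predicate separates the groups cleanly: legs ≤ 2.

Rejected, Accepted, Accepted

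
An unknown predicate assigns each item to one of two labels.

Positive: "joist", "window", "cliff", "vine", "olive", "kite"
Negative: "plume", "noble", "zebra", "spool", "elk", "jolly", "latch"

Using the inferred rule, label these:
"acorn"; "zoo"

Rule: contains 'i'. This holds for each 'Positive' example and fails for each 'Negative' one.
"acorn": no 'i' — doesn't match, so Negative.
"zoo": no 'i' — doesn't match, so Negative.

Negative, Negative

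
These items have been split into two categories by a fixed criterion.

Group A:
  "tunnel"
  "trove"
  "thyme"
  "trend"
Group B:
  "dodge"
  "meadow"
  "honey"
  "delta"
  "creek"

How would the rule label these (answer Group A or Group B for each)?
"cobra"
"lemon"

Group B, Group B

Looking at the examples, the only property every 'Group A' case has and every 'Group B' case lacks is: starts with 't'.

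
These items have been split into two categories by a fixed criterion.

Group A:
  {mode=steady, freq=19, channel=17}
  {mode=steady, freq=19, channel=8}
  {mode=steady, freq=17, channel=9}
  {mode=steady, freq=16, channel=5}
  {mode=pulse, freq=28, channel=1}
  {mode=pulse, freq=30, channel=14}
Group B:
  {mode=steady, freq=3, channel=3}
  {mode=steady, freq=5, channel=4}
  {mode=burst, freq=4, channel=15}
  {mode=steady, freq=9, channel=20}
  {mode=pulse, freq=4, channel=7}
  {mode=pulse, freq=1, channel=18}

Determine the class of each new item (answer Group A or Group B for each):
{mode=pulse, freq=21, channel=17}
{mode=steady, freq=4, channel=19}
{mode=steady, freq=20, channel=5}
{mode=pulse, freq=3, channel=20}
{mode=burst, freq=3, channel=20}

Group A, Group B, Group A, Group B, Group B

'Group A' ⟺ freq ≥ 16.
{mode=pulse, freq=21, channel=17}: freq = 21 — satisfies this, so Group A. {mode=steady, freq=4, channel=19}: freq = 4 — doesn't match, so Group B. {mode=steady, freq=20, channel=5}: freq = 20 — satisfies this, so Group A. {mode=pulse, freq=3, channel=20}: freq = 3 — doesn't match, so Group B. {mode=burst, freq=3, channel=20}: freq = 3 — doesn't match, so Group B.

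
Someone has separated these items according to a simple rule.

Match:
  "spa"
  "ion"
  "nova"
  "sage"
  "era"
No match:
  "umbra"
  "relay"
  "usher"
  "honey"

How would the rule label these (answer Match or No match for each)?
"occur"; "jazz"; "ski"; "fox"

No match, Match, Match, Match

Every 'Match' example satisfies: length ≤ 4. None of the 'No match' examples do.
"occur": length 5 — doesn't qualify, so No match. "jazz": length 4 — qualifies, so Match. "ski": length 3 — qualifies, so Match. "fox": length 3 — qualifies, so Match.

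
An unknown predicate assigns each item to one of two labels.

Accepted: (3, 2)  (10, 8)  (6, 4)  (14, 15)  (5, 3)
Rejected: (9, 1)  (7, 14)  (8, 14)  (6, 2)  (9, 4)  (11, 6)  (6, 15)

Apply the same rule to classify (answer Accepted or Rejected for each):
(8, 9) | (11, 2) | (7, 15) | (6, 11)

One predicate separates the groups cleanly: |first − second| ≤ 2.
Accepted: (8, 9), since |8−9| = 1.
Rejected: (11, 2), since |11−2| = 9.
Rejected: (7, 15), since |7−15| = 8.
Rejected: (6, 11), since |6−11| = 5.

Accepted, Rejected, Rejected, Rejected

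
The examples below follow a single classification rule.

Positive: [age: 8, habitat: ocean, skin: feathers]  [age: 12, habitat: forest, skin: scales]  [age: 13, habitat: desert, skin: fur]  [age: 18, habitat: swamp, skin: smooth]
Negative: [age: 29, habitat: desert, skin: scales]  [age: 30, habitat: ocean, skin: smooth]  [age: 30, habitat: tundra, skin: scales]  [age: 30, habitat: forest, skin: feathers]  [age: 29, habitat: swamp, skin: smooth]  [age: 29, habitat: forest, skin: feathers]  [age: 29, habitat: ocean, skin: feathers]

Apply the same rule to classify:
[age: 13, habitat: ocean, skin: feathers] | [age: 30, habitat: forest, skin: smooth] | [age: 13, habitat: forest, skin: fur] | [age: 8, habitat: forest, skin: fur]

One predicate separates the groups cleanly: age ≤ 18.
[age: 13, habitat: ocean, skin: feathers] — age = 13, hence Positive. [age: 30, habitat: forest, skin: smooth] — age = 30, hence Negative. [age: 13, habitat: forest, skin: fur] — age = 13, hence Positive. [age: 8, habitat: forest, skin: fur] — age = 8, hence Positive.

Positive, Negative, Positive, Positive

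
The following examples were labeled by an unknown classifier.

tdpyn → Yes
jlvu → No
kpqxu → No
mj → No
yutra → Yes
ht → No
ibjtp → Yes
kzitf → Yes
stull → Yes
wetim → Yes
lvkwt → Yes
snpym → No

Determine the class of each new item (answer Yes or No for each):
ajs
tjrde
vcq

Rule: odd length AND contains 't'. This holds for each 'Yes' example and fails for each 'No' one.
ajs → length 3, no 't' → No. tjrde → length 5, has 't' → Yes. vcq → length 3, no 't' → No.

No, Yes, No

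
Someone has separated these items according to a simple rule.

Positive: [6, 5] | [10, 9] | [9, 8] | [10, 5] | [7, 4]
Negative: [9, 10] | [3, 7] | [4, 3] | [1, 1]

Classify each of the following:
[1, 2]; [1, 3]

A rule that fits every label: first > second AND sum ≥ 10 — true of each 'Positive' example, false of each 'Negative' one.

Negative, Negative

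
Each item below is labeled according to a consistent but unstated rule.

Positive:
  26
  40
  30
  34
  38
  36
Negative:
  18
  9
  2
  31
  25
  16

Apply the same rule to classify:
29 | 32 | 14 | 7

Negative, Positive, Negative, Negative

Rule: even AND at least 25. This holds for each 'Positive' example and fails for each 'Negative' one.
29: Negative (29 is odd, 29 ≥ 25).
32: Positive (32 is even, 32 ≥ 25).
14: Negative (14 is even, 14 < 25).
7: Negative (7 is odd, 7 < 25).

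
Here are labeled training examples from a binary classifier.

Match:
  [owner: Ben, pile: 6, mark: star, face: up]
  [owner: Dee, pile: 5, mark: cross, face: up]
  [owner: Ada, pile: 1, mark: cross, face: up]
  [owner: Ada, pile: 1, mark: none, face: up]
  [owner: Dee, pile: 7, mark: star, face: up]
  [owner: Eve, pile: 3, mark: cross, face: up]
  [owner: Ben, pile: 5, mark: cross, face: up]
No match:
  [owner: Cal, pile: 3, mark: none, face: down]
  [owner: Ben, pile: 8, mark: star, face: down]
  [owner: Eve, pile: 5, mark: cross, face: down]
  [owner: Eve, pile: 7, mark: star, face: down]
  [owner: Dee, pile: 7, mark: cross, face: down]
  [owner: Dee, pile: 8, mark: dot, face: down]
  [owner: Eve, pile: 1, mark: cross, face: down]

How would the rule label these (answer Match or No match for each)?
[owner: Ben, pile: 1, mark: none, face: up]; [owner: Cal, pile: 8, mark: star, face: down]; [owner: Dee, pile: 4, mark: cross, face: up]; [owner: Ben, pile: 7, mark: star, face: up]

Match, No match, Match, Match

Comparing the two groups points to one rule — face is up.
[owner: Ben, pile: 1, mark: none, face: up]: face is up — has this property, so Match. [owner: Cal, pile: 8, mark: star, face: down]: face is down — does not fit, so No match. [owner: Dee, pile: 4, mark: cross, face: up]: face is up — has this property, so Match. [owner: Ben, pile: 7, mark: star, face: up]: face is up — has this property, so Match.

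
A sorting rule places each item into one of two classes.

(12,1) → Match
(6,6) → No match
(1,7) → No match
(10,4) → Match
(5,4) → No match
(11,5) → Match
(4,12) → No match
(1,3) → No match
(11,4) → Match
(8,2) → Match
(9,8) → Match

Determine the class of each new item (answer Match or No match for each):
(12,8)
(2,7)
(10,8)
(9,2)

All 'Match' examples share one property — first ≥ 7 — and every 'No match' example lacks it.
(12,8): first 12 — has this property, so Match.
(2,7): first 2 — fails the rule, so No match.
(10,8): first 10 — has this property, so Match.
(9,2): first 9 — has this property, so Match.

Match, No match, Match, Match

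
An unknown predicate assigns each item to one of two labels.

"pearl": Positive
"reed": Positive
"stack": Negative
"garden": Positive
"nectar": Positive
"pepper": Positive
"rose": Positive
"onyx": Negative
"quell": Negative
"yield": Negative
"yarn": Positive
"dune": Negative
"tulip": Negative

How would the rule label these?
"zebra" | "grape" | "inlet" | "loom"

The common property of the 'Positive' items is: contains 'r'. No 'Negative' item has it.
"zebra" → has 'r' → Positive.
"grape" → has 'r' → Positive.
"inlet" → no 'r' → Negative.
"loom" → no 'r' → Negative.

Positive, Positive, Negative, Negative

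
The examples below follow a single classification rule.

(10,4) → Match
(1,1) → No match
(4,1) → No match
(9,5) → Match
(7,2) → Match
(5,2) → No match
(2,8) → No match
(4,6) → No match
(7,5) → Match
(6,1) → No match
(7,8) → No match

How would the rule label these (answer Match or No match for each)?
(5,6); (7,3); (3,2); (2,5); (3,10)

The rule appears to be: first > second AND sum ≥ 9.
(5,6) → 5 < 6, 5+6 = 11 → No match.
(7,3) → 7 > 3, 7+3 = 10 → Match.
(3,2) → 3 > 2, 3+2 = 5 → No match.
(2,5) → 2 < 5, 2+5 = 7 → No match.
(3,10) → 3 < 10, 3+10 = 13 → No match.

No match, Match, No match, No match, No match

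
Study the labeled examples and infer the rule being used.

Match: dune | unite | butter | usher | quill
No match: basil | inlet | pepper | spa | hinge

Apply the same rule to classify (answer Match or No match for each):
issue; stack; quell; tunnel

Match, No match, Match, Match

The classifier is using: contains 'u'.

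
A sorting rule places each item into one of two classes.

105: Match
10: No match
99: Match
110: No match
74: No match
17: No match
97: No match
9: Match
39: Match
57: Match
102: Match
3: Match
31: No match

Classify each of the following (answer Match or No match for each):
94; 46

No match, No match

The common property of the 'Match' items is: multiple of 3. No 'No match' item has it.
No match: 94, since 94 = 3·31 + 1. No match: 46, since 46 = 3·15 + 1.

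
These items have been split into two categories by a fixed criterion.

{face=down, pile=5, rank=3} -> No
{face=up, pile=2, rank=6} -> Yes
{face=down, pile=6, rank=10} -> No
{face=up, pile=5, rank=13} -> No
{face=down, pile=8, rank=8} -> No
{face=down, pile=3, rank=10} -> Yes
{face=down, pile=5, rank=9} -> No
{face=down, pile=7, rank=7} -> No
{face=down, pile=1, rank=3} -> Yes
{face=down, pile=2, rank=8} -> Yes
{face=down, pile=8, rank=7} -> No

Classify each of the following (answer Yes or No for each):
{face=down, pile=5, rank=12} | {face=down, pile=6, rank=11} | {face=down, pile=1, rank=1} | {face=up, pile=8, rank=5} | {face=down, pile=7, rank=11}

The common property of the 'Yes' items is: pile ≤ 3. No 'No' item has it.

No, No, Yes, No, No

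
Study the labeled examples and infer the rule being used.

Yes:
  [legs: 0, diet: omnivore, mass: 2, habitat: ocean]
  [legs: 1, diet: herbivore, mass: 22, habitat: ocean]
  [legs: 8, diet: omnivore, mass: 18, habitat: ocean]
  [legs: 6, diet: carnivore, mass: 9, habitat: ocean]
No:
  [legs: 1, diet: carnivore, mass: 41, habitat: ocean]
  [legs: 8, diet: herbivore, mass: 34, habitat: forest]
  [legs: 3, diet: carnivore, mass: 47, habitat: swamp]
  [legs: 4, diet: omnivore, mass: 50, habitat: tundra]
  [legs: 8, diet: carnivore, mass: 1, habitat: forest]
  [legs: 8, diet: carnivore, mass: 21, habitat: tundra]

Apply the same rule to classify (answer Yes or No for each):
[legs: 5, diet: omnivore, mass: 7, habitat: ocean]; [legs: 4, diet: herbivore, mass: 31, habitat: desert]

The rule appears to be: habitat is ocean AND mass ≤ 22.

Yes, No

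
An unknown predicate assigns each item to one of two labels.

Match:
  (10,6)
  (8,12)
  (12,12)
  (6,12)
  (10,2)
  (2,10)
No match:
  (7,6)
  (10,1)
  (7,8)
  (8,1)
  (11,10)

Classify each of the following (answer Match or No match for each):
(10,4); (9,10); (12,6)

Match, No match, Match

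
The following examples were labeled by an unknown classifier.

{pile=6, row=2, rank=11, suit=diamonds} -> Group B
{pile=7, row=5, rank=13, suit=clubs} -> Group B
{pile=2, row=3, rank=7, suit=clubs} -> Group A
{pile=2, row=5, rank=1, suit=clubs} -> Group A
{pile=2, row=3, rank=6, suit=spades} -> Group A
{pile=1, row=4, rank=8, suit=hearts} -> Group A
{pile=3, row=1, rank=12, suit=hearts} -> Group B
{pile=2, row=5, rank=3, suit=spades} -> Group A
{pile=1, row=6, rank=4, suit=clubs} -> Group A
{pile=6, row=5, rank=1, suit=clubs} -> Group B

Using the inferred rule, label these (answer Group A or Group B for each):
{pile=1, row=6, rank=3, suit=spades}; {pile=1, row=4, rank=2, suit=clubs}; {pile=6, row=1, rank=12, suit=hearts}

Group A, Group A, Group B

A rule that fits every label: pile ≤ 2 — true of each 'Group A' example, false of each 'Group B' one.
{pile=1, row=6, rank=3, suit=spades} → pile = 1 → Group A.
{pile=1, row=4, rank=2, suit=clubs} → pile = 1 → Group A.
{pile=6, row=1, rank=12, suit=hearts} → pile = 6 → Group B.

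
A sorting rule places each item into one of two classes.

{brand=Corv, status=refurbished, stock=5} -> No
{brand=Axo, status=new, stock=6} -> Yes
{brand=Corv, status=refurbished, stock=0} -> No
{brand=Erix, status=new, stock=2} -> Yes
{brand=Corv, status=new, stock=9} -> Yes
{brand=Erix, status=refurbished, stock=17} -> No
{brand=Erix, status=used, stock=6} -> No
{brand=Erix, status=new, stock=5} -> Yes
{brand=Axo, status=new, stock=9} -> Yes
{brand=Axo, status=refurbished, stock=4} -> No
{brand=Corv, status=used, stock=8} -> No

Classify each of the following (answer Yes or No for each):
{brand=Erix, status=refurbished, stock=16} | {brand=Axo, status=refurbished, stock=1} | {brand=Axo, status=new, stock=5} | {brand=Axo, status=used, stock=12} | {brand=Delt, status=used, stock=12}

No, No, Yes, No, No

The pattern is that an item is 'Yes' exactly when: status is new.
{brand=Erix, status=refurbished, stock=16} — status is refurbished, hence No. {brand=Axo, status=refurbished, stock=1} — status is refurbished, hence No. {brand=Axo, status=new, stock=5} — status is new, hence Yes. {brand=Axo, status=used, stock=12} — status is used, hence No. {brand=Delt, status=used, stock=12} — status is used, hence No.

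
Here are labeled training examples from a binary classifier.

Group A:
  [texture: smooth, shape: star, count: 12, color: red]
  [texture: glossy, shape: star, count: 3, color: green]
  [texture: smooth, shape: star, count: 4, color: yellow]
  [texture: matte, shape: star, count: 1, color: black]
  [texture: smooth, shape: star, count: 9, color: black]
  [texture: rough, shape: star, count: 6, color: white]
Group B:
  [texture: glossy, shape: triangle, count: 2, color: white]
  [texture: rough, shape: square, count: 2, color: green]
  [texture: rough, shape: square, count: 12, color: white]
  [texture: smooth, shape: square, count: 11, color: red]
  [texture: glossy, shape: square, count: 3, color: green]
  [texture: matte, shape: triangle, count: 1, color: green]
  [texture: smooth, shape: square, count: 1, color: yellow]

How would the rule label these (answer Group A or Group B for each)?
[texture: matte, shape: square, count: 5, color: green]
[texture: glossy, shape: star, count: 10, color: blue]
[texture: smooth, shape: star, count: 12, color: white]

Group B, Group A, Group A

Looking at the examples, the only property every 'Group A' case has and every 'Group B' case lacks is: shape is star.
[texture: matte, shape: square, count: 5, color: green] — shape is square, hence Group B. [texture: glossy, shape: star, count: 10, color: blue] — shape is star, hence Group A. [texture: smooth, shape: star, count: 12, color: white] — shape is star, hence Group A.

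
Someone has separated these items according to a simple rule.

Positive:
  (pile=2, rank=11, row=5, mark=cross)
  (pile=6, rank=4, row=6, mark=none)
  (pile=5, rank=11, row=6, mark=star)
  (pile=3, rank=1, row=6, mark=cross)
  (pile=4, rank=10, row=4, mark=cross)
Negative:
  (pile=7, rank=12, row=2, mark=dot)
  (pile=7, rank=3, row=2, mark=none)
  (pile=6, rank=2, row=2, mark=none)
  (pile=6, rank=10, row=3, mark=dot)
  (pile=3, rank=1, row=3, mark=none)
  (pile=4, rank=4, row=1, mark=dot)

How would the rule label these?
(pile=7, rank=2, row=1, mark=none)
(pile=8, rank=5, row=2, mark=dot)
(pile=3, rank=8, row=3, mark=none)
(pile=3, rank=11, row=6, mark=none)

Every 'Positive' example satisfies: row ≥ 4. None of the 'Negative' examples do.

Negative, Negative, Negative, Positive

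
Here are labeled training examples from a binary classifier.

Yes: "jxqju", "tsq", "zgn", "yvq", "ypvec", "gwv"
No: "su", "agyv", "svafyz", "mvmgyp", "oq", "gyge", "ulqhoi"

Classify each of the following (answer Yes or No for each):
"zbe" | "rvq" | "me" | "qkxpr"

Checking candidate rules against both groups, what survives is: odd length.
Yes: "zbe", since length 3.
Yes: "rvq", since length 3.
No: "me", since length 2.
Yes: "qkxpr", since length 5.

Yes, Yes, No, Yes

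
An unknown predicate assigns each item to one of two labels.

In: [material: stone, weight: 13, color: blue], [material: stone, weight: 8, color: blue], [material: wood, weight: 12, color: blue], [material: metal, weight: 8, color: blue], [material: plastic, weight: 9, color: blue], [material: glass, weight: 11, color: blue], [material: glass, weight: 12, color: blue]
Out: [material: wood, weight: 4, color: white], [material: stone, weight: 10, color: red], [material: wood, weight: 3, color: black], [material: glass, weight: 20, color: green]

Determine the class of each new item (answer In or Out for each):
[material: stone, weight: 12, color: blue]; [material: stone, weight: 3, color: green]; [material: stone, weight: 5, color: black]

The distinguishing property — color is blue — holds for all the 'In' cases and none of the 'Out' cases.
[material: stone, weight: 12, color: blue]: color is blue, meets the rule → In. [material: stone, weight: 3, color: green]: color is green, does not satisfy this → Out. [material: stone, weight: 5, color: black]: color is black, does not satisfy this → Out.

In, Out, Out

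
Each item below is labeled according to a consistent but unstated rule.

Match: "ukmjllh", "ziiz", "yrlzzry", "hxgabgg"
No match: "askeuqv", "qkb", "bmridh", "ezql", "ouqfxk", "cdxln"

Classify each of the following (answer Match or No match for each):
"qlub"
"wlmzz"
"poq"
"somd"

No match, Match, No match, No match

All 'Match' examples share one property — has a double letter — and every 'No match' example lacks it.
"qlub": no doubled letter — does not pass, so No match.
"wlmzz": 'zz' doubled — has this property, so Match.
"poq": no doubled letter — does not pass, so No match.
"somd": no doubled letter — does not pass, so No match.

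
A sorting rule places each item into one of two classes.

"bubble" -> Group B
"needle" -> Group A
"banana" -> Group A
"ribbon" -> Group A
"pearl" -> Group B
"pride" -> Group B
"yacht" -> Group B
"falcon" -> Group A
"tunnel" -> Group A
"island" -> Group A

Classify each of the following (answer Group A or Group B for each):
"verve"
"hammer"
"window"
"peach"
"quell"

Group B, Group B, Group A, Group B, Group B

The simplest hypothesis consistent with all the labels is: contains 'n'.
"verve": no 'n' — doesn't match, so Group B. "hammer": no 'n' — doesn't match, so Group B. "window": has 'n' — meets the rule, so Group A. "peach": no 'n' — doesn't match, so Group B. "quell": no 'n' — doesn't match, so Group B.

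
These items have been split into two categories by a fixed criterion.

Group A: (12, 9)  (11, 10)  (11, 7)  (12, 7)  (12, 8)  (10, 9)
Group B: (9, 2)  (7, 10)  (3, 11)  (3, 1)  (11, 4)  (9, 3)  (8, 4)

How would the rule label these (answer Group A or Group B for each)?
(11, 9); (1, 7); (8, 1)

The distinguishing property — sum ≥ 18 — holds for all the 'Group A' cases and none of the 'Group B' cases.

Group A, Group B, Group B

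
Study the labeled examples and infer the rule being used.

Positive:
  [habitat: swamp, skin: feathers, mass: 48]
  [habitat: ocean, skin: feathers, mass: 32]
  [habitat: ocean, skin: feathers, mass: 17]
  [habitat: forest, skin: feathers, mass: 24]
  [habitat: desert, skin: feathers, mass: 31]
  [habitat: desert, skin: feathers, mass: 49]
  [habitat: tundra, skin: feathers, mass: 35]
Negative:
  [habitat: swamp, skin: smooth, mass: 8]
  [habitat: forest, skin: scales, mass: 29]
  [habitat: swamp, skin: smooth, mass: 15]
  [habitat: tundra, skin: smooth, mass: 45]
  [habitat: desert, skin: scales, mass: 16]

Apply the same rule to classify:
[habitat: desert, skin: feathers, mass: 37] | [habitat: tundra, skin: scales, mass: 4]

Checking candidate rules against both groups, what survives is: skin is feathers.

Positive, Negative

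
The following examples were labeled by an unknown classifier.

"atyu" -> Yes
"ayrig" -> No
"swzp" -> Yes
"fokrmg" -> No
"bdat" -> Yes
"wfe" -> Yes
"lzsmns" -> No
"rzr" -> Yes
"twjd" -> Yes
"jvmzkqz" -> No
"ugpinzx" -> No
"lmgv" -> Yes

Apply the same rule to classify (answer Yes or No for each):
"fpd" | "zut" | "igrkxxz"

The rule appears to be: length ≤ 4.
"fpd": Yes (length 3). "zut": Yes (length 3). "igrkxxz": No (length 7).

Yes, Yes, No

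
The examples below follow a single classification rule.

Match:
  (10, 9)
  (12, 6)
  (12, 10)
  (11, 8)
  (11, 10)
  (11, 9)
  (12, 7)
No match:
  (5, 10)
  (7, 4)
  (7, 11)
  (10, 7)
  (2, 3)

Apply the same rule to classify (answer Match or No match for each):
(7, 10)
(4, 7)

No match, No match

One predicate separates the groups cleanly: first > second AND sum ≥ 18.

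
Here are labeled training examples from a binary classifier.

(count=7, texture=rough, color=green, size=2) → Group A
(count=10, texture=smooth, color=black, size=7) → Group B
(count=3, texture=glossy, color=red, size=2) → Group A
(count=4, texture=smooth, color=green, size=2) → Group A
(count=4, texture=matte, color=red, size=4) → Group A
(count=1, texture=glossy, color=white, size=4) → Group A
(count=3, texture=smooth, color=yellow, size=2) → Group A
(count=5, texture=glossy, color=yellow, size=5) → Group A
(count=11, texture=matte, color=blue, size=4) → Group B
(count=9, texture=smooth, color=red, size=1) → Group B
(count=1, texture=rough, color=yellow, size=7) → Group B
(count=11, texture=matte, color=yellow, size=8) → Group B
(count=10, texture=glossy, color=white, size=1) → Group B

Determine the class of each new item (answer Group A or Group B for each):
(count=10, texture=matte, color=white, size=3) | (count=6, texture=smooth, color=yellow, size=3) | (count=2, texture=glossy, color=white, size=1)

Every 'Group A' example satisfies: size ≤ 5 AND count ≤ 7. None of the 'Group B' examples do.
(count=10, texture=matte, color=white, size=3) → size = 3, count = 10 → Group B. (count=6, texture=smooth, color=yellow, size=3) → size = 3, count = 6 → Group A. (count=2, texture=glossy, color=white, size=1) → size = 1, count = 2 → Group A.

Group B, Group A, Group A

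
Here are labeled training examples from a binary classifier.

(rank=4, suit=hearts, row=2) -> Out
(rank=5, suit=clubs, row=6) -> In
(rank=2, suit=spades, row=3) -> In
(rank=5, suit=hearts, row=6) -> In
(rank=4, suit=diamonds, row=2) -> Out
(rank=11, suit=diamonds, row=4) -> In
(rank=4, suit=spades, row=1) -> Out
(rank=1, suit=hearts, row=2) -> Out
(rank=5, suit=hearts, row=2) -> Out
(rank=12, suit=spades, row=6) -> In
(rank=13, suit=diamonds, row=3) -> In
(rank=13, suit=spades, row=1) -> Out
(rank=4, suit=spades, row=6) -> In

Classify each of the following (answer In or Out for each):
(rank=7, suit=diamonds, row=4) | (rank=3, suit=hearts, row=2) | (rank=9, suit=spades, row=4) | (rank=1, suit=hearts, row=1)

In, Out, In, Out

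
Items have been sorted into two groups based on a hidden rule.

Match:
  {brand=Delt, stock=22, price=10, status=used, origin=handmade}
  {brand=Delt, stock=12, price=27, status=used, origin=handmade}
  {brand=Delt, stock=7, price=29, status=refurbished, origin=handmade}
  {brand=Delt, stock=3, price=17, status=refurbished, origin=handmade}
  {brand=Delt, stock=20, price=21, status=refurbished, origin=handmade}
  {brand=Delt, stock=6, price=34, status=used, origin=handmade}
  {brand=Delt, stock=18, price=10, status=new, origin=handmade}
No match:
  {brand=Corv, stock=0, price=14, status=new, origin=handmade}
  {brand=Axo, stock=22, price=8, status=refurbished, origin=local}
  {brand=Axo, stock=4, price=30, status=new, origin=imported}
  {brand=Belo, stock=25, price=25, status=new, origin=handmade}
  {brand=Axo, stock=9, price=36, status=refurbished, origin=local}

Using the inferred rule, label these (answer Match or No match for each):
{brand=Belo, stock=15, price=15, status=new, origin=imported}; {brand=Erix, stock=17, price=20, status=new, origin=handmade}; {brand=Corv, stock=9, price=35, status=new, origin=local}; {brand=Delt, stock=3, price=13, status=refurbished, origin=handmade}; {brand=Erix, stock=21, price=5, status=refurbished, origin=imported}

No match, No match, No match, Match, No match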